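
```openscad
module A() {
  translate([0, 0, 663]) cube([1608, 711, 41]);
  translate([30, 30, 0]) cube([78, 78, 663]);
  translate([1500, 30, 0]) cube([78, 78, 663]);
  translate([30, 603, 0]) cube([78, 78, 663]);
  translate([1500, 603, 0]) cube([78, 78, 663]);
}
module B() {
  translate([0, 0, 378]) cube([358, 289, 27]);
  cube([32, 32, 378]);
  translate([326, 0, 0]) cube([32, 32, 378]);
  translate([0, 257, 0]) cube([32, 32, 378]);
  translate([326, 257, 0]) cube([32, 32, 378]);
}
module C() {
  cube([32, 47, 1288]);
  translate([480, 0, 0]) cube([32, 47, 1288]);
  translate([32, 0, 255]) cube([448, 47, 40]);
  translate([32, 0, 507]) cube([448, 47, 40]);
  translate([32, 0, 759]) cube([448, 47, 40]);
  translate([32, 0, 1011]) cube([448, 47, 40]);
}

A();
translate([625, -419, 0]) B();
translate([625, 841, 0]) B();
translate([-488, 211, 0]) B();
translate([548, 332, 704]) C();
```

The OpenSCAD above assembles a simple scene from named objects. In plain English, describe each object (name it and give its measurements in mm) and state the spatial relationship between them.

A is a table: top 1608 mm (x) × 711 mm (y), 41 mm thick, upper face at z = 704 mm, on four 78×78 mm square legs, each inset 30 mm from the nearest pair of top edges, running from z = 0 to the bottom of the top.

B is a four-legged stool. The seat is 358×289 mm, 27 mm thick, top at z = 405 mm. It stands on four square legs, each 32×32 mm in cross-section, from z = 0 to the seat underside, each flush with a corner of the seat.

C is a wooden ladder with two side rails of 32×47 mm section and 1288 mm height, set 512 mm apart overall. Between them run 4 rectangular rungs (47 mm deep, 40 mm thick), front faces flush with the rails' −y face. The bottom of the first rung is 255 mm above the floor and each subsequent rung is 252 mm higher than the one below.

Three stools sit around the table at the −y, +y, −x sides. The ladder is on top of the table, centred.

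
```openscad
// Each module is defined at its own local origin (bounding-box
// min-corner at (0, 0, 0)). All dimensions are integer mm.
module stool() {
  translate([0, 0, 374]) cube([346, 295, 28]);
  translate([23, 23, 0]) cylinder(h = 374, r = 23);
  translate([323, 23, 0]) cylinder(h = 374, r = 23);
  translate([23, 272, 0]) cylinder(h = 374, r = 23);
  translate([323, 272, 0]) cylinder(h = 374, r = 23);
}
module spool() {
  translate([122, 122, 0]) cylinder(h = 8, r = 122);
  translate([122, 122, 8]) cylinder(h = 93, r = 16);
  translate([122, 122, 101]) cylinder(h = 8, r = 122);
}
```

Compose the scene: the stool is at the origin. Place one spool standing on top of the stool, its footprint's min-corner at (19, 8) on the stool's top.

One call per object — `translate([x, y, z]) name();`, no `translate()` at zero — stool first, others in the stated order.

stool();
translate([19, 8, 402]) spool();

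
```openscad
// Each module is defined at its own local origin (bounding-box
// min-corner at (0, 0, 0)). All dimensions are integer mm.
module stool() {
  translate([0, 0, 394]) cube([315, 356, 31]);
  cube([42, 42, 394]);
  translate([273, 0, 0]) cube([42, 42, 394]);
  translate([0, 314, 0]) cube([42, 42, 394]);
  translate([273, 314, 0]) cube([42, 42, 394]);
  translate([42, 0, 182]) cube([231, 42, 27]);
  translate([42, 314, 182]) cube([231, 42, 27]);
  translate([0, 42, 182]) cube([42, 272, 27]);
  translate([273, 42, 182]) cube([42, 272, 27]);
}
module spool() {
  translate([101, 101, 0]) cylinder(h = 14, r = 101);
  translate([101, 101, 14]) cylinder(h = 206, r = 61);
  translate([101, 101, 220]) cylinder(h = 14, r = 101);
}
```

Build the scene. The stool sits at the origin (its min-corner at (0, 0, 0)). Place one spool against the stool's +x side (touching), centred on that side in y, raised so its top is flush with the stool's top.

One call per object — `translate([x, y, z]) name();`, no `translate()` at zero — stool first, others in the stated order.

stool();
translate([315, 77, 191]) spool();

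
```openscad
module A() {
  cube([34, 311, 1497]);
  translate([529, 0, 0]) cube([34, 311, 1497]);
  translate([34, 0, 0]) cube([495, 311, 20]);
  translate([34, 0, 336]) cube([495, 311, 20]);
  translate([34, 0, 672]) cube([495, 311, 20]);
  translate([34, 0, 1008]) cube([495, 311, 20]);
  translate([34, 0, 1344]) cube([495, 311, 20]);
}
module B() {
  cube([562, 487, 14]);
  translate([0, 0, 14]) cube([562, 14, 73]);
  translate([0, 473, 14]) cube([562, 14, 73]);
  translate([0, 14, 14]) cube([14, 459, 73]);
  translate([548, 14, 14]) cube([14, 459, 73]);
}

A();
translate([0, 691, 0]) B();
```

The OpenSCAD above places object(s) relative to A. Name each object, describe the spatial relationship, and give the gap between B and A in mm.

The open box's nearest face is 380 mm from the bookshelf's +y face.

A is a bookshelf. B is an open box. The open box is on the floor beside the bookshelf on its +y side. The gap between the open box and the bookshelf is 380 mm.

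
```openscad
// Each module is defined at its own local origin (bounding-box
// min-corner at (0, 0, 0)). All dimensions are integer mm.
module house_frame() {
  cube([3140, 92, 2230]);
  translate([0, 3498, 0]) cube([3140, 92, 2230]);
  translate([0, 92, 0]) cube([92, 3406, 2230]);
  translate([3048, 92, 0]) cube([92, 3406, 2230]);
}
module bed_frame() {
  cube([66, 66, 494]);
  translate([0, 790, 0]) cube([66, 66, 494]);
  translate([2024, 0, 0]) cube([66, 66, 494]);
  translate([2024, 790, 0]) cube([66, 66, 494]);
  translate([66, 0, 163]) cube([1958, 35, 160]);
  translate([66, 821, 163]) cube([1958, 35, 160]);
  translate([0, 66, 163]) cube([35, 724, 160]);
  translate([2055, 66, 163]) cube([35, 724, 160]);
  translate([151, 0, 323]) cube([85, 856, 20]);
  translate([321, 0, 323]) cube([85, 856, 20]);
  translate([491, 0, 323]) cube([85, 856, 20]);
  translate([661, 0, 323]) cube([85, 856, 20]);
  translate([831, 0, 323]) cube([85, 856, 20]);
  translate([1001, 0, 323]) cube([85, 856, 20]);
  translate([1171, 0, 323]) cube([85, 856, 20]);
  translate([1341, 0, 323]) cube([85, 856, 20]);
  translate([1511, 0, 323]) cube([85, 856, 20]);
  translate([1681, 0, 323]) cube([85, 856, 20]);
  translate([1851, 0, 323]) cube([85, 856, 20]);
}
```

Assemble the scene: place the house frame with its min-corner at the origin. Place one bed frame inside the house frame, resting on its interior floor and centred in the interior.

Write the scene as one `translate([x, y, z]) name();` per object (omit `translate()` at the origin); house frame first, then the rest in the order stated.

house_frame();
translate([525, 1367, 0]) bed_frame();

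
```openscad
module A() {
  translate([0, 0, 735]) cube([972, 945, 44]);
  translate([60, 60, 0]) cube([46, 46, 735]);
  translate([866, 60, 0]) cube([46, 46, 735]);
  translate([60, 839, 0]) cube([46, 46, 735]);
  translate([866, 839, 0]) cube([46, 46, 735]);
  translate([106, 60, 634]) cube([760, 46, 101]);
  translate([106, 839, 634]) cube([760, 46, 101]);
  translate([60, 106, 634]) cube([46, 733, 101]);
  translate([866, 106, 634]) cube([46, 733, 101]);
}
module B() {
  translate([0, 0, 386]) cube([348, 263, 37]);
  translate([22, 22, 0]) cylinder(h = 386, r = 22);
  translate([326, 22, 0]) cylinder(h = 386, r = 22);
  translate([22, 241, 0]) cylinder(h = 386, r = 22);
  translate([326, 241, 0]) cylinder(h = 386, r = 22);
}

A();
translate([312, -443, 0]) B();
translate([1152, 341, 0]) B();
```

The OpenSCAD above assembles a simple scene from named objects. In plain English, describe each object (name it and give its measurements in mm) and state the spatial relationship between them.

A is a table: top 972 mm (x) × 945 mm (y), 44 mm thick, upper face at z = 779 mm, on four 46×46 mm square legs, each inset 60 mm from the nearest pair of top edges, running from z = 0 to the bottom of the top. Four apron rails, 46 mm thick and 101 mm tall, run between adjacent legs with their top edges flush with the underside of the top and their outer faces flush with the legs' outer faces.

B is a simple wooden stool: a rectangular seat 348 mm (x) by 263 mm (y), 37 mm thick, top face at z = 423 mm, on four round legs, each 44 mm in diameter. The legs rest on z = 0, each leg's axis is inset half a diameter from the nearest pair of seat edges (so the leg's bounding box is flush with the corner).

Two stools sit around the table at the −y, +x sides.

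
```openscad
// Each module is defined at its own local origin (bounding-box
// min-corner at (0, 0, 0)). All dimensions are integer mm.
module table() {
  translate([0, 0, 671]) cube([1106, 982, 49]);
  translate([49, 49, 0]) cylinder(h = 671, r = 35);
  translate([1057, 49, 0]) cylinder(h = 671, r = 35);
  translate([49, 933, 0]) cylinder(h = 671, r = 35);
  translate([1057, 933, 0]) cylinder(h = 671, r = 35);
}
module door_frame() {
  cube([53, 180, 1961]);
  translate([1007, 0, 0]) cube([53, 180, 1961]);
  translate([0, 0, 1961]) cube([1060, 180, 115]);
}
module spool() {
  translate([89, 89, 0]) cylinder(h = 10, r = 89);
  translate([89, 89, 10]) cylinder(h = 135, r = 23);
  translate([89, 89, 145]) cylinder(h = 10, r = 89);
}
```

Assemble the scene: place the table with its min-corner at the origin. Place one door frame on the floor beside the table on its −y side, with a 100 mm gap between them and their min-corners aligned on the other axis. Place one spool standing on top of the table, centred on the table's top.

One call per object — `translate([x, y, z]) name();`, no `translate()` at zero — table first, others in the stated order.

table();
translate([0, -280, 0]) door_frame();
translate([464, 402, 720]) spool();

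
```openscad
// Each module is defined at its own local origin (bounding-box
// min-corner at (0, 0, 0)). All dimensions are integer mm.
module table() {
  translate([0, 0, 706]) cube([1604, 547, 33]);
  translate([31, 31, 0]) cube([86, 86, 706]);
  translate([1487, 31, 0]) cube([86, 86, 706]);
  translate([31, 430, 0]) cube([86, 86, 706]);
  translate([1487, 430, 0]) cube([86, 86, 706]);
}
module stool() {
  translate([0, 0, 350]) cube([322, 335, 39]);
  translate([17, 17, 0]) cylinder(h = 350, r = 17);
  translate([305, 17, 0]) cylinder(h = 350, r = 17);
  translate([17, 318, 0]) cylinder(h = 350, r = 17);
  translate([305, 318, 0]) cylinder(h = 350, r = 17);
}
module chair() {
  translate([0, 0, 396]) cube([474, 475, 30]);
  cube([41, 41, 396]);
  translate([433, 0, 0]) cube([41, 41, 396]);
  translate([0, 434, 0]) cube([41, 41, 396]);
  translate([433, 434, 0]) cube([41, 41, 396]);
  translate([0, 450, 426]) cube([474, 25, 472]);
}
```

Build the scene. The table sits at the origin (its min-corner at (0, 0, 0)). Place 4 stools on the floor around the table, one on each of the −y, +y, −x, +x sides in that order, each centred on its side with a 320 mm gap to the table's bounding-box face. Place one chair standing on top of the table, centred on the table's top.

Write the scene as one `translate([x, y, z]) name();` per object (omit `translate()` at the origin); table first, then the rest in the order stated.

table();
translate([641, -655, 0]) stool();
translate([641, 867, 0]) stool();
translate([-642, 106, 0]) stool();
translate([1924, 106, 0]) stool();
translate([565, 36, 739]) chair();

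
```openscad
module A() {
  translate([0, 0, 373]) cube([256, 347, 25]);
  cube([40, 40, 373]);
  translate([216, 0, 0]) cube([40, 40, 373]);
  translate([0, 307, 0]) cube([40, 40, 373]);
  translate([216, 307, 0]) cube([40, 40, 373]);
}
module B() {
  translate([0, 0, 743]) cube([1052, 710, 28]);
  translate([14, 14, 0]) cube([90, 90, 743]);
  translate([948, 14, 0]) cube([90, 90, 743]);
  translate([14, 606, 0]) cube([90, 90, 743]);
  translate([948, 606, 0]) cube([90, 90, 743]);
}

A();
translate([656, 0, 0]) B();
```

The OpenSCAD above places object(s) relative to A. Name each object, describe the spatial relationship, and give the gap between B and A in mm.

The table's nearest face is 400 mm from the stool's +x face.

A is a stool. B is a table. The table is on the floor beside the stool on its +x side. The gap between the table and the stool is 400 mm.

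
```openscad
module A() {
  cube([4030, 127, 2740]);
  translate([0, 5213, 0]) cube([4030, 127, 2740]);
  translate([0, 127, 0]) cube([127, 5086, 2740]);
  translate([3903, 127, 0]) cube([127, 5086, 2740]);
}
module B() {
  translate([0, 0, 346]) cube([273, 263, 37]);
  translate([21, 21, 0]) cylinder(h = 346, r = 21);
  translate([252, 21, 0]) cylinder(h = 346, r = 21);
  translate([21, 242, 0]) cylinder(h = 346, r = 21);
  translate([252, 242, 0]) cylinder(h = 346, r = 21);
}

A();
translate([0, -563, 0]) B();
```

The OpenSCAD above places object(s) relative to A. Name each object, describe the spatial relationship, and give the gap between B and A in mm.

A is a house frame. B is a stool. The stool is on the floor beside the house frame on its −y side. The gap between the stool and the house frame is 300 mm.

The stool's nearest face is 300 mm from the house frame's −y face.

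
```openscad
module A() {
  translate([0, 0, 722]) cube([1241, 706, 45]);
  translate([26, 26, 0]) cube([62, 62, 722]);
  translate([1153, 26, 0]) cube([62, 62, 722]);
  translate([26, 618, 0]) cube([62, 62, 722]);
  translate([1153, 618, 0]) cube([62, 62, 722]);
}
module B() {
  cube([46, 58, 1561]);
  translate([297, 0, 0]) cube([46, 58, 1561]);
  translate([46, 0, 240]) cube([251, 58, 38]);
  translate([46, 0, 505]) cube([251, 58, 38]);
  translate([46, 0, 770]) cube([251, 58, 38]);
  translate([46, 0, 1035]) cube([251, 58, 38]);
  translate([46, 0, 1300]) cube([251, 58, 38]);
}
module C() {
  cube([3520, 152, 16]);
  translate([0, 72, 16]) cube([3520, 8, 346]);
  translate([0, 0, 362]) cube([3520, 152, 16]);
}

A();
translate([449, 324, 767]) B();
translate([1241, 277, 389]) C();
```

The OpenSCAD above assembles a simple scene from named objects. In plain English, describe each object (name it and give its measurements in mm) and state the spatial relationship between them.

A is a rectangular dining table. The top is 1241×706×45 mm with its upper surface at z = 767 mm. It stands on four 62×62 mm square legs, each inset 26 mm from the nearest pair of top edges, running from the floor to the underside of the top.

B is a straight ladder. Two 46×58 mm vertical rails, 1561 mm tall, stand 343 mm apart (outside-to-outside) with their front faces coplanar on the −y side. 5 rungs, each 58 mm deep and 38 mm tall, span between the inner faces of the rails, front faces flush with the rails. The lowest rung's underside is at z = 240 mm and rungs are spaced 265 mm apart (underside to underside).

C is an I-beam lying along x, 3520 mm long. Overall section height 378 mm. Two flanges 152 mm wide (y) and 16 mm thick, one on the floor and one at the top; a web 8 mm thick runs between them, centred on the flange width.

The ladder is on top of the table, centred. The I-beam is beside the table with their tops flush at z = 767.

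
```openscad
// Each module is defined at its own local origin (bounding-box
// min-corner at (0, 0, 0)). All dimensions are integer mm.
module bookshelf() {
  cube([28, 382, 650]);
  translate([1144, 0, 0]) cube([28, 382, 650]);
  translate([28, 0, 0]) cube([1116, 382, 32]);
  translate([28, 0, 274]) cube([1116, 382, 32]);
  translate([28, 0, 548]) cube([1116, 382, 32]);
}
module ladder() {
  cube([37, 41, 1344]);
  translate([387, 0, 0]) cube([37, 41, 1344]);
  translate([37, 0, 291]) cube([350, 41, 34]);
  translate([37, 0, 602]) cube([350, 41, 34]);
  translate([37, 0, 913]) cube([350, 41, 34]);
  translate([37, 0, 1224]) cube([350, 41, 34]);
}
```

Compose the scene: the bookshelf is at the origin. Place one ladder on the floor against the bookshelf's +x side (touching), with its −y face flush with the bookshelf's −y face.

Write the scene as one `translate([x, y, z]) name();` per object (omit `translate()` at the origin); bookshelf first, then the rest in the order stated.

bookshelf();
translate([1172, 0, 0]) ladder();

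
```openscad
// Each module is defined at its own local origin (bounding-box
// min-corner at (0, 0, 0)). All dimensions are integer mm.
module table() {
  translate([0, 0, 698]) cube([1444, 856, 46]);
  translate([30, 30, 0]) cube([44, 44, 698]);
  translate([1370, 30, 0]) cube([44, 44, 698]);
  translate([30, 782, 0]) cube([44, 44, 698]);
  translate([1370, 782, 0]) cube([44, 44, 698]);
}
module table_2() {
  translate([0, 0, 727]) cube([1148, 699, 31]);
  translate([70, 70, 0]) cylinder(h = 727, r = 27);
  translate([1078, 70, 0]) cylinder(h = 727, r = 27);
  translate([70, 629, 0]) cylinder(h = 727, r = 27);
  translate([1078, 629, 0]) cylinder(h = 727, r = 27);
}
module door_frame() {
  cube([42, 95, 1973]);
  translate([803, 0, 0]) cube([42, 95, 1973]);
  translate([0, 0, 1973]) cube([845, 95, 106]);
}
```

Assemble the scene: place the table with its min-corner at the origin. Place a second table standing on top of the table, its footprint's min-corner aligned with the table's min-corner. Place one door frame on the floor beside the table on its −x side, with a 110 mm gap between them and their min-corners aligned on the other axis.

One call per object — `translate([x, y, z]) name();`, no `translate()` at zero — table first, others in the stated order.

table();
translate([0, 0, 744]) table_2();
translate([-955, 0, 0]) door_frame();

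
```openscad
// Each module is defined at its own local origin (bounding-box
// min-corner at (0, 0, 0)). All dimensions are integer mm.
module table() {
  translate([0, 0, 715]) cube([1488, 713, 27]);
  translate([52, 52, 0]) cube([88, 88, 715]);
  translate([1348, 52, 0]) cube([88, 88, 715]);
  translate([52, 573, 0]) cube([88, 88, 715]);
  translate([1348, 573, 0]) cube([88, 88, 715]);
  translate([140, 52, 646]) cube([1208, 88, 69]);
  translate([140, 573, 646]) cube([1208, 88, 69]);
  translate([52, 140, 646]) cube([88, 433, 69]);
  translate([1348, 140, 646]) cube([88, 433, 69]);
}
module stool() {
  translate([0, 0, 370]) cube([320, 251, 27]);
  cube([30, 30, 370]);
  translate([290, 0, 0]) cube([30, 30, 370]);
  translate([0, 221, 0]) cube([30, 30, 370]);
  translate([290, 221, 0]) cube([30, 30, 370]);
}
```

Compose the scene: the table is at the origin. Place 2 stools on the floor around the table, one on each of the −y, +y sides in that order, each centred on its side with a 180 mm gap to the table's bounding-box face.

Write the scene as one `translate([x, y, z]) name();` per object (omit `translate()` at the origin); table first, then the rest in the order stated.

table();
translate([584, -431, 0]) stool();
translate([584, 893, 0]) stool();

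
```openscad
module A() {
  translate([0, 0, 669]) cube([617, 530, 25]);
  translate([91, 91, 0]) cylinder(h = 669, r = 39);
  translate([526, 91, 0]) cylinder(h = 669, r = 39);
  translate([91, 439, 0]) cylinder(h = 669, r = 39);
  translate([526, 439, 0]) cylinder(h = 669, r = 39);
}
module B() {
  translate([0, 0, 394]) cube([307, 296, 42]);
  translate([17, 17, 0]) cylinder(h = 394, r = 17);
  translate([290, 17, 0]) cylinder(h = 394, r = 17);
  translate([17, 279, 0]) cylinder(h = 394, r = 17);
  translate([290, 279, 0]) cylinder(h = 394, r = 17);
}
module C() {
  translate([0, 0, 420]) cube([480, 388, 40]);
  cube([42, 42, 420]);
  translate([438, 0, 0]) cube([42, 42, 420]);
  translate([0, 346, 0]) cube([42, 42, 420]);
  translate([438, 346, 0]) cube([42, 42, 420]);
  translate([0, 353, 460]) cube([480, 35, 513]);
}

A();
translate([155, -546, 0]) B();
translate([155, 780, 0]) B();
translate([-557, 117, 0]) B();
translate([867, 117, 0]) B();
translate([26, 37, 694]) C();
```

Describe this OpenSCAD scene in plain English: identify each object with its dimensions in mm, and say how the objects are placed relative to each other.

A is a table: top 617 mm (x) × 530 mm (y), 25 mm thick, upper face at z = 694 mm, on four round legs of 78 mm diameter, each leg's bounding box inset 52 mm from the nearest pair of top edges, running from z = 0 to the bottom of the top.

B is a four-legged stool. The seat is a 307×296×42 mm slab whose top surface is at z = 436 mm; four round legs, each 34 mm in diameter, run from the floor (z = 0) to the underside of the seat, each leg's axis is inset half a diameter from the nearest pair of seat edges (so the leg's bounding box is flush with the corner).

C is a chair. The seat is a 480×388×40 mm slab with its top at z = 460 mm, on four 42×42 mm corner legs (flush with the seat edges, standing on z = 0). A flat backrest 35 mm thick, 513 mm tall, spans the full seat width and rises from the seat top along its +y edge, rear face flush with the rear of the seat.

Four stools sit around the table at the −y, +y, −x, +x sides. The chair is on top of the table.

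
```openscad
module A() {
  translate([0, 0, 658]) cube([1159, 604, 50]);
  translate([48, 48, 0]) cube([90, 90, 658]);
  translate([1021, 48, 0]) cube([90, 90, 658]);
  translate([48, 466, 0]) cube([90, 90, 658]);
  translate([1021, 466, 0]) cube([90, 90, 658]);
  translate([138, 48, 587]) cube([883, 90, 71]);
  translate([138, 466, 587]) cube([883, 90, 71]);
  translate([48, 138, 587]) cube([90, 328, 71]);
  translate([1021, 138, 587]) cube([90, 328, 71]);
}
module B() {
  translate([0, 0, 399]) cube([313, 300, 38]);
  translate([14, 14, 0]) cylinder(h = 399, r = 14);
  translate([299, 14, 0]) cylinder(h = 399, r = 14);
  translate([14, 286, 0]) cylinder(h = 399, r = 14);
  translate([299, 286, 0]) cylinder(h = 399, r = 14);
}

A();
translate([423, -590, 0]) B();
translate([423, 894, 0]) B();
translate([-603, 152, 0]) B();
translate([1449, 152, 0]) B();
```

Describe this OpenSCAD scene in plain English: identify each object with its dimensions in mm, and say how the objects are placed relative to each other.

A is a table: top 1159 mm (x) × 604 mm (y), 50 mm thick, upper face at z = 708 mm, on four 90×90 mm square legs, each inset 48 mm from the nearest pair of top edges, running from z = 0 to the bottom of the top. Four apron rails, 90 mm thick and 71 mm tall, run between adjacent legs with their top edges flush with the underside of the top and their outer faces flush with the legs' outer faces.

B is a four-legged stool. The seat is 313×300 mm, 38 mm thick, top at z = 437 mm. It stands on four round legs, each 28 mm in diameter, from z = 0 to the seat underside, each leg's axis is inset half a diameter from the nearest pair of seat edges (so the leg's bounding box is flush with the corner).

Four stools sit around the table at the −y, +y, −x, +x sides.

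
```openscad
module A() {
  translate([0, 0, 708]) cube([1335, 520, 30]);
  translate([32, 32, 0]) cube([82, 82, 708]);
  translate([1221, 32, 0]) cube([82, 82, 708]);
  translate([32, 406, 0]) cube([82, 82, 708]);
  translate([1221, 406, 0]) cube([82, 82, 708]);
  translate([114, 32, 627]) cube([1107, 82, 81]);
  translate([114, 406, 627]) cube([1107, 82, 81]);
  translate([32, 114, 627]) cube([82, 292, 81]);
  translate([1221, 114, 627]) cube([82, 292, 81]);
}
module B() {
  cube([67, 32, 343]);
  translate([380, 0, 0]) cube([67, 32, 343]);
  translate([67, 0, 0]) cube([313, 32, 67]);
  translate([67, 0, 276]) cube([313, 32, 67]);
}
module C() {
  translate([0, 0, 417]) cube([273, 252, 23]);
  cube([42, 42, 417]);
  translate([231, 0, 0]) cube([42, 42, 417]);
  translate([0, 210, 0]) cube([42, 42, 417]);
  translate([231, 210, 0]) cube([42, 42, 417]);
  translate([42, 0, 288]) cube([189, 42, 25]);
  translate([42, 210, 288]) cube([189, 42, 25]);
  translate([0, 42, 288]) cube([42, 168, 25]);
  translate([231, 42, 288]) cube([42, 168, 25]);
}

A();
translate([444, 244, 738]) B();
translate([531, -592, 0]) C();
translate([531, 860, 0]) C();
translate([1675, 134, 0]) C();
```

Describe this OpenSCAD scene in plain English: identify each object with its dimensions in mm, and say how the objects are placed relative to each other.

A is a table with a 1335×520 mm rectangular top, 30 mm thick, top surface at z = 738 mm, supported by four 82×82 mm square legs, each inset 32 mm from the nearest pair of top edges, running from the floor. Four apron rails, 82 mm thick and 81 mm tall, run between adjacent legs with their top edges flush with the underside of the top and their outer faces flush with the legs' outer faces.

B is a rectangular picture frame lying in the x–z plane (depth along y). The opening is 313 mm wide (x) by 209 mm tall (z), surrounded by a border 67 mm wide on all four sides. The frame is 32 mm deep and is made of two full-height vertical stiles with two horizontal rails fitted between them.

C is a four-legged stool. The seat is a 273×252×23 mm slab whose top surface is at z = 440 mm; four square legs, each 42×42 mm in cross-section, run from the floor (z = 0) to the underside of the seat, each flush with a corner of the seat. Four stretchers, 42 mm wide and 25 mm tall, connect adjacent legs with their undersides at z = 288 mm, each running between the inner faces of the legs it joins and aligned with the legs' outer faces on the other axis.

The picture frame is on top of the table, centred. Three stools sit around the table at the −y, +y, +x sides.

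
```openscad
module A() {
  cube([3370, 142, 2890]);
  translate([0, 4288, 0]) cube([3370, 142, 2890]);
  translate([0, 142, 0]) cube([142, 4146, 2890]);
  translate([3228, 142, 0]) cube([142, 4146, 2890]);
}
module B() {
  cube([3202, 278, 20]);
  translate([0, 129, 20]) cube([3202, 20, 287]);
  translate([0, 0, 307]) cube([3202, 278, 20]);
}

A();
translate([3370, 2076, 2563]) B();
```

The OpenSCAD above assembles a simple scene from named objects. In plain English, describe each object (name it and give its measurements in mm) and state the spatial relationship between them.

A is a box-shaped house frame (walls only): outside footprint 3370×4430 mm, wall height 2890 mm, wall thickness 142 mm. The two y-facing walls run the full x-width; the two x-facing walls fit between the inner faces of the y-facing walls.

B is an I-beam lying along x, 3202 mm long. Overall section height 327 mm. Two flanges 278 mm wide (y) and 20 mm thick, one on the floor and one at the top; a web 20 mm thick runs between them, centred on the flange width.

The I-beam is beside the house frame with their tops flush at z = 2890.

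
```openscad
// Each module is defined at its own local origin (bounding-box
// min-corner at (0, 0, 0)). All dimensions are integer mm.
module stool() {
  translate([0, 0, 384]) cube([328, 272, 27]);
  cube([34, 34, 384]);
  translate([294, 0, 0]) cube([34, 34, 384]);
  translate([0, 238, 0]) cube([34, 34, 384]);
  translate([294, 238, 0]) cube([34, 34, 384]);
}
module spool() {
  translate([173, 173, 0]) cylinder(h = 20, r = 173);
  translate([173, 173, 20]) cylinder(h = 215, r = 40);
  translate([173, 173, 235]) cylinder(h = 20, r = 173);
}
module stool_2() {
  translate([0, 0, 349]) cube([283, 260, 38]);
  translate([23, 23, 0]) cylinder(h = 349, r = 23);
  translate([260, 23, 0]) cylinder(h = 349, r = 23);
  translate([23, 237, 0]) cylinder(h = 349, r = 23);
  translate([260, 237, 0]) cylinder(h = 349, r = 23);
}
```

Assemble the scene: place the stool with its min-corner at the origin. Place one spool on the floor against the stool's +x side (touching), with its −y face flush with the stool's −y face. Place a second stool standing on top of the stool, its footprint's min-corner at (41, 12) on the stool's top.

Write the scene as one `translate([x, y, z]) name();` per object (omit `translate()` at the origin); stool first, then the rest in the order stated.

stool();
translate([328, 0, 0]) spool();
translate([41, 12, 411]) stool_2();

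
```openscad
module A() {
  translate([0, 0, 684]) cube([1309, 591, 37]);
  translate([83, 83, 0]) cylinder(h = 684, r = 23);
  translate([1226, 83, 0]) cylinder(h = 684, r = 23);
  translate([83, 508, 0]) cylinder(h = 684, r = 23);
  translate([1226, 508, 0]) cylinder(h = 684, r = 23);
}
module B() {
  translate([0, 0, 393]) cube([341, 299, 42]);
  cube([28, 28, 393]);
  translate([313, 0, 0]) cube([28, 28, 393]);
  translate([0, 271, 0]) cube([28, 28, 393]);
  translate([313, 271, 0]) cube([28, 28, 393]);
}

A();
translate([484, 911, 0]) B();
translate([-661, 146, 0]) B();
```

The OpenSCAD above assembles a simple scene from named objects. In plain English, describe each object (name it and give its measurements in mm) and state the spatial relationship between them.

A is a table with a 1309×591 mm rectangular top, 37 mm thick, top surface at z = 721 mm, supported by four round legs of 46 mm diameter, each leg's bounding box inset 60 mm from the nearest pair of top edges, running from the floor.

B is a four-legged stool. The seat is a 341×299×42 mm slab whose top surface is at z = 435 mm; four square legs, each 28×28 mm in cross-section, run from the floor (z = 0) to the underside of the seat, each flush with a corner of the seat.

Two stools sit around the table at the +y, −x sides.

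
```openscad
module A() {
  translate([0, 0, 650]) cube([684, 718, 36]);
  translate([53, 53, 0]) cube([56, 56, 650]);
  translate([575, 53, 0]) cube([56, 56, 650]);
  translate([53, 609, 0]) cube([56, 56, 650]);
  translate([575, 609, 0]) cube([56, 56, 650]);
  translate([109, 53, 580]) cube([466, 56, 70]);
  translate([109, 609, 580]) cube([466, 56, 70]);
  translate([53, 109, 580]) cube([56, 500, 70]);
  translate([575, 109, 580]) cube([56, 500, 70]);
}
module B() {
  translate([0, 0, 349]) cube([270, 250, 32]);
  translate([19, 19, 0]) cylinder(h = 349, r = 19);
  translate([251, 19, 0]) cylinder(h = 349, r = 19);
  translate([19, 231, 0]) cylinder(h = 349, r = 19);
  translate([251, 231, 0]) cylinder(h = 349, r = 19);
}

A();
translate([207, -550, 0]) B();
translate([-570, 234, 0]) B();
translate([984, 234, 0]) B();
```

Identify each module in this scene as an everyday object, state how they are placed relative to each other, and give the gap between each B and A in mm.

Each stool's nearest face is 300 mm from the table's bounding box.

A is a table. B is a stool. Three stools sit around the table at the −y, −x, +x sides. The gap between each stool and the table is 300 mm.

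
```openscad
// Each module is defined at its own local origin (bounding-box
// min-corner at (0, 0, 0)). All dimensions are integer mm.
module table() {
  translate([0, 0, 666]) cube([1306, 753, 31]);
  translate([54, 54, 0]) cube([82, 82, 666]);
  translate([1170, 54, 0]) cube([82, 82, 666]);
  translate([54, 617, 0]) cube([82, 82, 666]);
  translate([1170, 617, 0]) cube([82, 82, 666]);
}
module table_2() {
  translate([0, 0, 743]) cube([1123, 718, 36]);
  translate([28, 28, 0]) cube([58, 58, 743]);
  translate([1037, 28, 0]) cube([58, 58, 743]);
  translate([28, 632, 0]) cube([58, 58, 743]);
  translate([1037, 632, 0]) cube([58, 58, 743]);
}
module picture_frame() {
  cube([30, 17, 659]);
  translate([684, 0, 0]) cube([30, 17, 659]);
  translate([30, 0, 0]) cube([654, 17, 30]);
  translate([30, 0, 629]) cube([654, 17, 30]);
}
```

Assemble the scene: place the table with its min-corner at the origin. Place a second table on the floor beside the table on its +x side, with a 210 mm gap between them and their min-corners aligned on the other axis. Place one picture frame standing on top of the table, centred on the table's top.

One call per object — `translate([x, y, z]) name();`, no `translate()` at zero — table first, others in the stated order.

table();
translate([1516, 0, 0]) table_2();
translate([296, 368, 697]) picture_frame();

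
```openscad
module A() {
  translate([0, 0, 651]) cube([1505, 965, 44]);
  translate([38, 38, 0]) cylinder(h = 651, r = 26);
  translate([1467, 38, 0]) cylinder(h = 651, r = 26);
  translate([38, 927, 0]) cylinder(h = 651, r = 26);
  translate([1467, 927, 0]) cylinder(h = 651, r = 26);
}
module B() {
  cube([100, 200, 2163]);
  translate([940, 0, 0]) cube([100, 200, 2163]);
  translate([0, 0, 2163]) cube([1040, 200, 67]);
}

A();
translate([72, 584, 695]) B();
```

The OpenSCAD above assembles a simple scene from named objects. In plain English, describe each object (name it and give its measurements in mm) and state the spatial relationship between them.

A is a table with a 1505×965 mm rectangular top, 44 mm thick, top surface at z = 695 mm, supported by four round legs of 52 mm diameter, each leg's bounding box inset 12 mm from the nearest pair of top edges, running from the floor.

B is a door frame. The clear opening is 840 mm wide and 2163 mm high. Two 100 mm wide jambs, 200 mm deep, stand either side of the opening from the floor to the top of the opening. A 67 mm thick head sits across the top of both jambs, spanning the full outside width of the frame.

The door frame is on top of the table.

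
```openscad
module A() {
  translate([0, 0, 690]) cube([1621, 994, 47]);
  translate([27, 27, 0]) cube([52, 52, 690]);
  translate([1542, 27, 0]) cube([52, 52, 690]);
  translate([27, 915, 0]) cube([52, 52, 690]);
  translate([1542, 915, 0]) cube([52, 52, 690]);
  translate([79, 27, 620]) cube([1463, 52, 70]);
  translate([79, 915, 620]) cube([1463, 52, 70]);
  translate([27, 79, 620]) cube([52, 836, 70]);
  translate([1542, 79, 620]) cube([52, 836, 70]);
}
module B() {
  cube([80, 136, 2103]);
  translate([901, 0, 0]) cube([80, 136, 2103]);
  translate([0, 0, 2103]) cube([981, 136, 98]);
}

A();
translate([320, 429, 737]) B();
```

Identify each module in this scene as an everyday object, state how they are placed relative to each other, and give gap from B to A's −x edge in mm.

The door frame's min-x is at 320; the table's min-x is 0; gap = 320 mm.

A is a table. B is a door frame. The door frame is on top of the table, centred. The gap from the door frame to the table's −x edge is 320 mm.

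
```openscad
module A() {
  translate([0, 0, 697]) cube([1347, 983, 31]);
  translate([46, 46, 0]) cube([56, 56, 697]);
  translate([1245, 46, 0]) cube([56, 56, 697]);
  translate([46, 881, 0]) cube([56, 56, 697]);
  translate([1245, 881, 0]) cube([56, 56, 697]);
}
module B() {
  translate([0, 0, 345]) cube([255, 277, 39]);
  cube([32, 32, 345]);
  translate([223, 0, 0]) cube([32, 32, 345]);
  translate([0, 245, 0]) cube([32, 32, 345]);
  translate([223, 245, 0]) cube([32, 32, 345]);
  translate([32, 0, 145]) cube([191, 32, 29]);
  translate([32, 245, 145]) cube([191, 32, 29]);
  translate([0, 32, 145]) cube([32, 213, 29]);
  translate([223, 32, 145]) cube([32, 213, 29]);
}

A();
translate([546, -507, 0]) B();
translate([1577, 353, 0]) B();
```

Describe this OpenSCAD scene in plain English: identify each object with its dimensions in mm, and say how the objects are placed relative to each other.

A is a rectangular dining table. The top is 1347×983×31 mm with its upper surface at z = 728 mm. It stands on four 56×56 mm square legs, each inset 46 mm from the nearest pair of top edges, running from the floor to the underside of the top.

B is a simple wooden stool: a rectangular seat 255 mm (x) by 277 mm (y), 39 mm thick, top face at z = 384 mm, on four square legs, each 32×32 mm in cross-section. The legs rest on z = 0, each flush with a corner of the seat. Four stretchers, 32 mm wide and 29 mm tall, connect adjacent legs with their undersides at z = 145 mm, each running between the inner faces of the legs it joins and aligned with the legs' outer faces on the other axis.

Two stools sit around the table at the −y, +x sides.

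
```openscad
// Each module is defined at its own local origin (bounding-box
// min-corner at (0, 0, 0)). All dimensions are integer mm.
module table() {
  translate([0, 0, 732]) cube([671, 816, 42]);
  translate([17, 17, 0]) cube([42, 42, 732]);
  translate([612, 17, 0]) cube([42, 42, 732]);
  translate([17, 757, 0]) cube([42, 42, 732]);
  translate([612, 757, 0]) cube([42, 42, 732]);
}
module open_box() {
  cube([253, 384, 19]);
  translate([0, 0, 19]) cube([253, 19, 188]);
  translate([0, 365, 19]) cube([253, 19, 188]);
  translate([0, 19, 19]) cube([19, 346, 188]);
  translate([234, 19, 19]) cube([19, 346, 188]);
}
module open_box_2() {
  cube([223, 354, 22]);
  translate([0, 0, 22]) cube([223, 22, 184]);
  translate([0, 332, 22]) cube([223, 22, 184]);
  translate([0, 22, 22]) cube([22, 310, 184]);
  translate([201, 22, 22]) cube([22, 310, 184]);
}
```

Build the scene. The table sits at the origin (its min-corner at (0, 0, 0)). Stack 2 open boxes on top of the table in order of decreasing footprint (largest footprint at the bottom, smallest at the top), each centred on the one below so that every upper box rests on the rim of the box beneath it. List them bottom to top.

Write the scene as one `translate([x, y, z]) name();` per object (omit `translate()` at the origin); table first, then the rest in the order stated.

table();
translate([209, 216, 774]) open_box();
translate([224, 231, 981]) open_box_2();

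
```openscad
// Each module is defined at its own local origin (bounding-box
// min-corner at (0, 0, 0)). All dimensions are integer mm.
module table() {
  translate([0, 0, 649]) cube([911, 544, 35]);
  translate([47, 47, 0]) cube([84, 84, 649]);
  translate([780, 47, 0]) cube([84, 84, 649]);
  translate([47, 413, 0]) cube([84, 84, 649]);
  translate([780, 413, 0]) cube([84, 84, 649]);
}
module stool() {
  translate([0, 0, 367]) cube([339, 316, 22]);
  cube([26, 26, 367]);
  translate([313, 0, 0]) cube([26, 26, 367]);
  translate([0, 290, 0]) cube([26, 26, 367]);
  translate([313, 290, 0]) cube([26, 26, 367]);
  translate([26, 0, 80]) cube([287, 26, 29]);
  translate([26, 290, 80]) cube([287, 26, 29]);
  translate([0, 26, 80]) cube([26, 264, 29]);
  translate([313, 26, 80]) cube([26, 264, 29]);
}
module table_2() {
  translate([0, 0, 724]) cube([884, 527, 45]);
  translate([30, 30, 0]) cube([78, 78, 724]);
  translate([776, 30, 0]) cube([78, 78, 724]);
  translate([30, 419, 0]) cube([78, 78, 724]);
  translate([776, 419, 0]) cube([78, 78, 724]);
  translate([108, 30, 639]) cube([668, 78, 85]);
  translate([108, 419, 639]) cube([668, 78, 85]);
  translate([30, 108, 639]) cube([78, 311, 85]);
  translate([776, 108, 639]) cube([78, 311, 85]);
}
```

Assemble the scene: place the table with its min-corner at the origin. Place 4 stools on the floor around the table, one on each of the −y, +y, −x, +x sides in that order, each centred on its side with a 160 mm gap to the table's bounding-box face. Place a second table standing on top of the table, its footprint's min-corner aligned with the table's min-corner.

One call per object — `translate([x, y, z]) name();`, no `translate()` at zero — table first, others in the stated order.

table();
translate([286, -476, 0]) stool();
translate([286, 704, 0]) stool();
translate([-499, 114, 0]) stool();
translate([1071, 114, 0]) stool();
translate([0, 0, 684]) table_2();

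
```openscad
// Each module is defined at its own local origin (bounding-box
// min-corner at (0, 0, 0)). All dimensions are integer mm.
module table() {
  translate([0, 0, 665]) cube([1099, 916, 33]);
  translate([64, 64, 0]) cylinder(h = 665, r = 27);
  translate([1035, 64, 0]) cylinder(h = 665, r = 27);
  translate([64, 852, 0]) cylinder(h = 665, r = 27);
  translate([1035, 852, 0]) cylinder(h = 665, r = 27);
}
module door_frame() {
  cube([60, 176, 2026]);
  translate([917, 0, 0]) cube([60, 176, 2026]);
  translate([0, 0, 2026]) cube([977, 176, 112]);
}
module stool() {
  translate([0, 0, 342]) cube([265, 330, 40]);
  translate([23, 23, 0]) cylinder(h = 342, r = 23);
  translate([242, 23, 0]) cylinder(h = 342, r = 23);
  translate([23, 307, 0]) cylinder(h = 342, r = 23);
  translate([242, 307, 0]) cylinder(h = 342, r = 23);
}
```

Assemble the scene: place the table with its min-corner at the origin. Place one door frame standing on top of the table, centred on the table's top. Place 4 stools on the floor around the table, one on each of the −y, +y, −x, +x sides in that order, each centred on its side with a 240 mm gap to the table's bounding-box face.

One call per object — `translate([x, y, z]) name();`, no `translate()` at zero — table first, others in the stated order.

table();
translate([61, 370, 698]) door_frame();
translate([417, -570, 0]) stool();
translate([417, 1156, 0]) stool();
translate([-505, 293, 0]) stool();
translate([1339, 293, 0]) stool();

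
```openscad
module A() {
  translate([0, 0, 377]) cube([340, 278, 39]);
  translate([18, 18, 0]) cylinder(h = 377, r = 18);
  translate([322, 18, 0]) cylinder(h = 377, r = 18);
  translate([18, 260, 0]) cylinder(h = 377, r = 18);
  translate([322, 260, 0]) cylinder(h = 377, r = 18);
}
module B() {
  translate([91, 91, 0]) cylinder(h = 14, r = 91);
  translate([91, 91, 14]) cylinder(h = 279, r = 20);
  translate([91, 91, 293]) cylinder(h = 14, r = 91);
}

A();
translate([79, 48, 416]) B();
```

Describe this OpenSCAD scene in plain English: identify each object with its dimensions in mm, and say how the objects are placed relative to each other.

A is a simple wooden stool: a rectangular seat 340 mm (x) by 278 mm (y), 39 mm thick, top face at z = 416 mm, on four round legs, each 36 mm in diameter. The legs rest on z = 0, each leg's axis is inset half a diameter from the nearest pair of seat edges (so the leg's bounding box is flush with the corner).

B is a spool: two coaxial disc flanges of radius 91 mm and thickness 14 mm, joined by a core cylinder of radius 20 mm and height 279 mm. The lower flange rests on z = 0 and the three cylinders share a vertical axis.

The spool is on top of the stool, centred.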